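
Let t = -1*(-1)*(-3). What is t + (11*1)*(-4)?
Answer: -47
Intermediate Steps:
t = -3 (t = 1*(-3) = -3)
t + (11*1)*(-4) = -3 + (11*1)*(-4) = -3 + 11*(-4) = -3 - 44 = -47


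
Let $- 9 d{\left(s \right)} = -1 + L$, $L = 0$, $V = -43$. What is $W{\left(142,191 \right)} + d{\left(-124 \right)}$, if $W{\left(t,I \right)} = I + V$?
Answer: $\frac{1333}{9} \approx 148.11$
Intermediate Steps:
$d{\left(s \right)} = \frac{1}{9}$ ($d{\left(s \right)} = - \frac{-1 + 0}{9} = \left(- \frac{1}{9}\right) \left(-1\right) = \frac{1}{9}$)
$W{\left(t,I \right)} = -43 + I$ ($W{\left(t,I \right)} = I - 43 = -43 + I$)
$W{\left(142,191 \right)} + d{\left(-124 \right)} = \left(-43 + 191\right) + \frac{1}{9} = 148 + \frac{1}{9} = \frac{1333}{9}$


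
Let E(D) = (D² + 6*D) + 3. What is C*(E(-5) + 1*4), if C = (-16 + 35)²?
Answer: 722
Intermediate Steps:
E(D) = 3 + D² + 6*D
C = 361 (C = 19² = 361)
C*(E(-5) + 1*4) = 361*((3 + (-5)² + 6*(-5)) + 1*4) = 361*((3 + 25 - 30) + 4) = 361*(-2 + 4) = 361*2 = 722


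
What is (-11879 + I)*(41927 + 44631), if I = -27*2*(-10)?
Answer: -981481162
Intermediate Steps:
I = 540 (I = -54*(-10) = 540)
(-11879 + I)*(41927 + 44631) = (-11879 + 540)*(41927 + 44631) = -11339*86558 = -981481162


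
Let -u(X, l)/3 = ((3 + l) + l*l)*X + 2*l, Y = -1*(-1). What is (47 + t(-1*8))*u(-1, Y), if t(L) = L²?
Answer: 999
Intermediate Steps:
Y = 1
u(X, l) = -6*l - 3*X*(3 + l + l²) (u(X, l) = -3*(((3 + l) + l*l)*X + 2*l) = -3*(((3 + l) + l²)*X + 2*l) = -3*((3 + l + l²)*X + 2*l) = -3*(X*(3 + l + l²) + 2*l) = -3*(2*l + X*(3 + l + l²)) = -6*l - 3*X*(3 + l + l²))
(47 + t(-1*8))*u(-1, Y) = (47 + (-1*8)²)*(-9*(-1) - 6*1 - 3*(-1)*1 - 3*(-1)*1²) = (47 + (-8)²)*(9 - 6 + 3 - 3*(-1)*1) = (47 + 64)*(9 - 6 + 3 + 3) = 111*9 = 999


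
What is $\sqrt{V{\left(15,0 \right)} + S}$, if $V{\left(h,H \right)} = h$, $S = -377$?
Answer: $i \sqrt{362} \approx 19.026 i$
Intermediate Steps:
$\sqrt{V{\left(15,0 \right)} + S} = \sqrt{15 - 377} = \sqrt{-362} = i \sqrt{362}$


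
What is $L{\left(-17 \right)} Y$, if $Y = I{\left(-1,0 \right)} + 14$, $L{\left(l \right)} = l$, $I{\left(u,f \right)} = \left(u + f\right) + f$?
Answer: $-221$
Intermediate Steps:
$I{\left(u,f \right)} = u + 2 f$ ($I{\left(u,f \right)} = \left(f + u\right) + f = u + 2 f$)
$Y = 13$ ($Y = \left(-1 + 2 \cdot 0\right) + 14 = \left(-1 + 0\right) + 14 = -1 + 14 = 13$)
$L{\left(-17 \right)} Y = \left(-17\right) 13 = -221$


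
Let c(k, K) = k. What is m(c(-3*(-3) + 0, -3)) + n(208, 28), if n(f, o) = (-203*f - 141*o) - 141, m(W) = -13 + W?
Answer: -46317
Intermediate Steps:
n(f, o) = -141 - 203*f - 141*o
m(c(-3*(-3) + 0, -3)) + n(208, 28) = (-13 + (-3*(-3) + 0)) + (-141 - 203*208 - 141*28) = (-13 + (9 + 0)) + (-141 - 42224 - 3948) = (-13 + 9) - 46313 = -4 - 46313 = -46317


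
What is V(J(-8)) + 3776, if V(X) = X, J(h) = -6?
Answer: 3770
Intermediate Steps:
V(J(-8)) + 3776 = -6 + 3776 = 3770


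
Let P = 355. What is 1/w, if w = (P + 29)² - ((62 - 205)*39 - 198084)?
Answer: 1/351117 ≈ 2.8481e-6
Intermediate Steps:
w = 351117 (w = (355 + 29)² - ((62 - 205)*39 - 198084) = 384² - (-143*39 - 198084) = 147456 - (-5577 - 198084) = 147456 - 1*(-203661) = 147456 + 203661 = 351117)
1/w = 1/351117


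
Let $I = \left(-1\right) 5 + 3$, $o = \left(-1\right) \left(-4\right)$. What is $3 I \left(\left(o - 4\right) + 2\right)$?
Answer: $-12$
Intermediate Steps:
$o = 4$
$I = -2$ ($I = -5 + 3 = -2$)
$3 I \left(\left(o - 4\right) + 2\right) = 3 \left(-2\right) \left(\left(4 - 4\right) + 2\right) = - 6 \left(0 + 2\right) = \left(-6\right) 2 = -12$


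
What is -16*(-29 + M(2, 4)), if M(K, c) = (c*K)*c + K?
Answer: -80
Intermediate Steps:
M(K, c) = K + K*c² (M(K, c) = (K*c)*c + K = K*c² + K = K + K*c²)
-16*(-29 + M(2, 4)) = -16*(-29 + 2*(1 + 4²)) = -16*(-29 + 2*(1 + 16)) = -16*(-29 + 2*17) = -16*(-29 + 34) = -16*5 = -80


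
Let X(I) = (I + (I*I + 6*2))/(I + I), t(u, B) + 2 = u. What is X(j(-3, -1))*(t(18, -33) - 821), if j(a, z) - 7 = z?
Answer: -7245/2 ≈ -3622.5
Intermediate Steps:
t(u, B) = -2 + u
j(a, z) = 7 + z
X(I) = (12 + I + I**2)/(2*I) (X(I) = (I + (I**2 + 12))/((2*I)) = (I + (12 + I**2))*(1/(2*I)) = (12 + I + I**2)*(1/(2*I)) = (12 + I + I**2)/(2*I))
X(j(-3, -1))*(t(18, -33) - 821) = ((12 + (7 - 1)*(1 + (7 - 1)))/(2*(7 - 1)))*((-2 + 18) - 821) = ((1/2)*(12 + 6*(1 + 6))/6)*(16 - 821) = ((1/2)*(1/6)*(12 + 6*7))*(-805) = ((1/2)*(1/6)*(12 + 42))*(-805) = ((1/2)*(1/6)*54)*(-805) = (9/2)*(-805) = -7245/2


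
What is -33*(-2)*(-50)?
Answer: -3300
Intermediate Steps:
-33*(-2)*(-50) = 66*(-50) = -3300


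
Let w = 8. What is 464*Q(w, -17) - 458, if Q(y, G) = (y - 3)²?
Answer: 11142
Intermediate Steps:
Q(y, G) = (-3 + y)²
464*Q(w, -17) - 458 = 464*(-3 + 8)² - 458 = 464*5² - 458 = 464*25 - 458 = 11600 - 458 = 11142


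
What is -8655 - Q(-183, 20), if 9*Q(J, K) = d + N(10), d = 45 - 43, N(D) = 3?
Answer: -77900/9 ≈ -8655.6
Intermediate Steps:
d = 2
Q(J, K) = 5/9 (Q(J, K) = (2 + 3)/9 = (⅑)*5 = 5/9)
-8655 - Q(-183, 20) = -8655 - 1*5/9 = -8655 - 5/9 = -77900/9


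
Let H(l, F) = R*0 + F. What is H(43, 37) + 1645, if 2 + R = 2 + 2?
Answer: 1682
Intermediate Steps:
R = 2 (R = -2 + (2 + 2) = -2 + 4 = 2)
H(l, F) = F (H(l, F) = 2*0 + F = 0 + F = F)
H(43, 37) + 1645 = 37 + 1645 = 1682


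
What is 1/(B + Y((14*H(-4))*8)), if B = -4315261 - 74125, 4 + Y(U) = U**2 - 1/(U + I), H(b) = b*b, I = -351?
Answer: -1441/1697679567 ≈ -8.4881e-7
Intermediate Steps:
H(b) = b**2
Y(U) = -4 + U**2 - 1/(-351 + U) (Y(U) = -4 + (U**2 - 1/(U - 351)) = -4 + (U**2 - 1/(-351 + U)) = -4 + U**2 - 1/(-351 + U))
B = -4389386
1/(B + Y((14*H(-4))*8)) = 1/(-4389386 + (1403 + ((14*(-4)**2)*8)**3 - 351*((14*(-4)**2)*8)**2 - 4*14*(-4)**2*8)/(-351 + (14*(-4)**2)*8)) = 1/(-4389386 + (1403 + ((14*16)*8)**3 - 351*((14*16)*8)**2 - 4*14*16*8)/(-351 + (14*16)*8)) = 1/(-4389386 + (1403 + (224*8)**3 - 351*(224*8)**2 - 896*8)/(-351 + 224*8)) = 1/(-4389386 + (1403 + 1792**3 - 351*1792**2 - 4*1792)/(-351 + 1792)) = 1/(-4389386 + (1403 + 5754585088 - 351*3211264 - 7168)/1441) = 1/(-4389386 + (1403 + 5754585088 - 1127153664 - 7168)/1441) = 1/(-4389386 + (1/1441)*4627425659) = 1/(-4389386 + 4627425659/1441) = 1/(-1697679567/1441) = -1441/1697679567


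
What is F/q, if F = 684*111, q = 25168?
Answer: 18981/6292 ≈ 3.0167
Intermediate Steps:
F = 75924
F/q = 75924/25168 = 75924*(1/25168) = 18981/6292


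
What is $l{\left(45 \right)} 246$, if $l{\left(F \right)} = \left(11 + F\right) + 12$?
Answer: $16728$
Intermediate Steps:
$l{\left(F \right)} = 23 + F$
$l{\left(45 \right)} 246 = \left(23 + 45\right) 246 = 68 \cdot 246 = 16728$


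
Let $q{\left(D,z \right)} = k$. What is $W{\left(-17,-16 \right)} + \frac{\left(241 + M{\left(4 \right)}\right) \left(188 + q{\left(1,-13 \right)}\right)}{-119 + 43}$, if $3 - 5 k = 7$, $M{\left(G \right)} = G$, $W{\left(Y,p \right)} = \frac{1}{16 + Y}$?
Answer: $- \frac{11485}{19} \approx -604.47$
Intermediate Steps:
$k = - \frac{4}{5}$ ($k = \frac{3}{5} - \frac{7}{5} = - \frac{4}{5} \approx -0.8$)
$q{\left(D,z \right)} = - \frac{4}{5}$
$W{\left(-17,-16 \right)} + \frac{\left(241 + M{\left(4 \right)}\right) \left(188 + q{\left(1,-13 \right)}\right)}{-119 + 43} = \frac{1}{16 - 17} + \frac{\left(241 + 4\right) \left(188 - \frac{4}{5}\right)}{-119 + 43} = \frac{1}{-1} + \frac{245 \cdot \frac{936}{5}}{-76} = -1 + 45864 \left(- \frac{1}{76}\right) = -1 - \frac{11466}{19} = - \frac{11485}{19}$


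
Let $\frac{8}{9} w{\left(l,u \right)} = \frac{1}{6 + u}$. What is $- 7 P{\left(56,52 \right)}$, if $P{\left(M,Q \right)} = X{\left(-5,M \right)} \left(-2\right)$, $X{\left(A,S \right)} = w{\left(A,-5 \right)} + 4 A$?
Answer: $- \frac{1057}{4} \approx -264.25$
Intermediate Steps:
$w{\left(l,u \right)} = \frac{9}{8 \left(6 + u\right)}$
$X{\left(A,S \right)} = \frac{9}{8} + 4 A$ ($X{\left(A,S \right)} = \frac{9}{8 \left(6 - 5\right)} + 4 A = \frac{9}{8 \cdot 1} + 4 A = \frac{9}{8} \cdot 1 + 4 A = \frac{9}{8} + 4 A$)
$P{\left(M,Q \right)} = \frac{151}{4}$ ($P{\left(M,Q \right)} = \left(\frac{9}{8} + 4 \left(-5\right)\right) \left(-2\right) = \left(\frac{9}{8} - 20\right) \left(-2\right) = \left(- \frac{151}{8}\right) \left(-2\right) = \frac{151}{4}$)
$- 7 P{\left(56,52 \right)} = \left(-7\right) \frac{151}{4} = - \frac{1057}{4}$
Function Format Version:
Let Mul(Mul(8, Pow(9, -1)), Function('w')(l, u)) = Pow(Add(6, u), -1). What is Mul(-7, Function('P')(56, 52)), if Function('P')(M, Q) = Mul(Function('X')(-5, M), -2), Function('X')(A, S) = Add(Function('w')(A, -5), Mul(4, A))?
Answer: Rational(-1057, 4) ≈ -264.25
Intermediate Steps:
Function('w')(l, u) = Mul(Rational(9, 8), Pow(Add(6, u), -1))
Function('X')(A, S) = Add(Rational(9, 8), Mul(4, A)) (Function('X')(A, S) = Add(Mul(Rational(9, 8), Pow(Add(6, -5), -1)), Mul(4, A)) = Add(Mul(Rational(9, 8), Pow(1, -1)), Mul(4, A)) = Add(Mul(Rational(9, 8), 1), Mul(4, A)) = Add(Rational(9, 8), Mul(4, A)))
Function('P')(M, Q) = Rational(151, 4) (Function('P')(M, Q) = Mul(Add(Rational(9, 8), Mul(4, -5)), -2) = Mul(Add(Rational(9, 8), -20), -2) = Mul(Rational(-151, 8), -2) = Rational(151, 4))
Mul(-7, Function('P')(56, 52)) = Mul(-7, Rational(151, 4)) = Rational(-1057, 4)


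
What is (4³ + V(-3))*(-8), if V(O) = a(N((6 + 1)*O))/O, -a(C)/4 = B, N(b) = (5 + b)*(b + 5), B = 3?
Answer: -544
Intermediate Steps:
N(b) = (5 + b)² (N(b) = (5 + b)*(5 + b) = (5 + b)²)
a(C) = -12 (a(C) = -4*3 = -12)
V(O) = -12/O
(4³ + V(-3))*(-8) = (4³ - 12/(-3))*(-8) = (64 - 12*(-⅓))*(-8) = (64 + 4)*(-8) = 68*(-8) = -544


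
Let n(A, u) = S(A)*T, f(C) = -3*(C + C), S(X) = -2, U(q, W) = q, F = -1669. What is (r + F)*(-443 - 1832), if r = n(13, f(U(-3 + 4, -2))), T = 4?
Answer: 3815175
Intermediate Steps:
f(C) = -6*C
n(A, u) = -8 (n(A, u) = -2*4 = -8)
r = -8
(r + F)*(-443 - 1832) = (-8 - 1669)*(-443 - 1832) = -1677*(-2275) = 3815175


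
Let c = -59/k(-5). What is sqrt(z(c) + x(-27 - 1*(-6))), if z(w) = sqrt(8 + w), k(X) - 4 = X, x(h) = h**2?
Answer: sqrt(441 + sqrt(67)) ≈ 21.194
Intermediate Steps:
k(X) = 4 + X
c = 59 (c = -59/(4 - 5) = -59/(-1) = -59*(-1) = 59)
sqrt(z(c) + x(-27 - 1*(-6))) = sqrt(sqrt(8 + 59) + (-27 - 1*(-6))**2) = sqrt(sqrt(67) + (-27 + 6)**2) = sqrt(sqrt(67) + (-21)**2) = sqrt(sqrt(67) + 441) = sqrt(441 + sqrt(67))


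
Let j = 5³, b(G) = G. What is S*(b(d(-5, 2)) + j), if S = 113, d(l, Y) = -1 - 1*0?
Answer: 14012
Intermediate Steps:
d(l, Y) = -1 (d(l, Y) = -1 + 0 = -1)
j = 125
S*(b(d(-5, 2)) + j) = 113*(-1 + 125) = 113*124 = 14012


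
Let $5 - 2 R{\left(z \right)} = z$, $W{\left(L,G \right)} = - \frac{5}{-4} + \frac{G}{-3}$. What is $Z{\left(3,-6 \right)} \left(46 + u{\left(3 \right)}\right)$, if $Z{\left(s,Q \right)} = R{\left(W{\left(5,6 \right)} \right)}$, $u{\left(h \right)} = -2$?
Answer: $\frac{253}{2} \approx 126.5$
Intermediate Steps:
$W{\left(L,G \right)} = \frac{5}{4} - \frac{G}{3}$ ($W{\left(L,G \right)} = \left(-5\right) \left(- \frac{1}{4}\right) + G \left(- \frac{1}{3}\right) = \frac{5}{4} - \frac{G}{3}$)
$R{\left(z \right)} = \frac{5}{2} - \frac{z}{2}$
$Z{\left(s,Q \right)} = \frac{23}{8}$ ($Z{\left(s,Q \right)} = \frac{5}{2} - \frac{\frac{5}{4} - 2}{2} = \frac{5}{2} - - \frac{3}{8} = \frac{5}{2} + \frac{3}{8} = \frac{23}{8}$)
$Z{\left(3,-6 \right)} \left(46 + u{\left(3 \right)}\right) = \frac{23 \left(46 - 2\right)}{8} = \frac{23}{8} \cdot 44 = \frac{253}{2}$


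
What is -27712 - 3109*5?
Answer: -43257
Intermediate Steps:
-27712 - 3109*5 = -27712 - 1*15545 = -27712 - 15545 = -43257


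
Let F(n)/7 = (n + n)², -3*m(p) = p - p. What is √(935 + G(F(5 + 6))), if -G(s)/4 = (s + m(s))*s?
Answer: I*√45913241 ≈ 6775.9*I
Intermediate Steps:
m(p) = 0 (m(p) = -(p - p)/3 = -⅓*0 = 0)
F(n) = 28*n² (F(n) = 7*(n + n)² = 7*(2*n)² = 7*(4*n²) = 28*n²)
G(s) = -4*s² (G(s) = -4*(s + 0)*s = -4*s*s = -4*s²)
√(935 + G(F(5 + 6))) = √(935 - 4*784*(5 + 6)⁴) = √(935 - 4*(28*11²)²) = √(935 - 4*(28*121)²) = √(935 - 4*3388²) = √(935 - 4*11478544) = √(935 - 45914176) = √(-45913241) = I*√45913241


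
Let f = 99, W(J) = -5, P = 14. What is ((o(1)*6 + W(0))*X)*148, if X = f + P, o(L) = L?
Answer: 16724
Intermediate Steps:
X = 113 (X = 99 + 14 = 113)
((o(1)*6 + W(0))*X)*148 = ((1*6 - 5)*113)*148 = ((6 - 5)*113)*148 = (1*113)*148 = 113*148 = 16724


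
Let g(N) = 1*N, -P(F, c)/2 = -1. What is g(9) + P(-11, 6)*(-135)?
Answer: -261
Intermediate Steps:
P(F, c) = 2 (P(F, c) = -2*(-1) = 2)
g(N) = N
g(9) + P(-11, 6)*(-135) = 9 + 2*(-135) = 9 - 270 = -261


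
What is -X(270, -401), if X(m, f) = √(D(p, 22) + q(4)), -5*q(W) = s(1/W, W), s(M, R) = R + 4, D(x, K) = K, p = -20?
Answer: -√510/5 ≈ -4.5166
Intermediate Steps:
s(M, R) = 4 + R
q(W) = -⅘ - W/5 (q(W) = -(4 + W)/5 = -⅘ - W/5)
X(m, f) = √510/5 (X(m, f) = √(22 + (-⅘ - ⅕*4)) = √(22 + (-⅘ - ⅘)) = √(22 - 8/5) = √(102/5) = √510/5)
-X(270, -401) = -√510/5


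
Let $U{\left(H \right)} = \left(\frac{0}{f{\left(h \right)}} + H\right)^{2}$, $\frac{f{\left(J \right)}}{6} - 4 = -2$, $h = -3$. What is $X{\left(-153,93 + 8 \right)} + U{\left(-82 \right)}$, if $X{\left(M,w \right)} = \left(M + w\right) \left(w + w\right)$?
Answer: $-3780$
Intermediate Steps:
$f{\left(J \right)} = 12$ ($f{\left(J \right)} = 24 + 6 \left(-2\right) = 24 - 12 = 12$)
$X{\left(M,w \right)} = 2 w \left(M + w\right)$ ($X{\left(M,w \right)} = \left(M + w\right) 2 w = 2 w \left(M + w\right)$)
$U{\left(H \right)} = H^{2}$ ($U{\left(H \right)} = \left(\frac{0}{12} + H\right)^{2} = \left(0 \cdot \frac{1}{12} + H\right)^{2} = \left(0 + H\right)^{2} = H^{2}$)
$X{\left(-153,93 + 8 \right)} + U{\left(-82 \right)} = 2 \left(93 + 8\right) \left(-153 + \left(93 + 8\right)\right) + \left(-82\right)^{2} = 2 \cdot 101 \left(-153 + 101\right) + 6724 = 2 \cdot 101 \left(-52\right) + 6724 = -10504 + 6724 = -3780$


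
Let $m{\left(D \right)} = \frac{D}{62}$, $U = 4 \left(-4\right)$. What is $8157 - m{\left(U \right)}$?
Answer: $\frac{252875}{31} \approx 8157.3$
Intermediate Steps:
$U = -16$
$m{\left(D \right)} = \frac{D}{62}$ ($m{\left(D \right)} = D \frac{1}{62} = \frac{D}{62}$)
$8157 - m{\left(U \right)} = 8157 - \frac{1}{62} \left(-16\right) = 8157 - - \frac{8}{31} = 8157 + \frac{8}{31} = \frac{252875}{31}$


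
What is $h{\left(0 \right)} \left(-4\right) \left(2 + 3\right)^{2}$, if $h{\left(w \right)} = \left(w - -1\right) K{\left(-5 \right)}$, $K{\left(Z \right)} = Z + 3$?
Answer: $200$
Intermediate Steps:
$K{\left(Z \right)} = 3 + Z$
$h{\left(w \right)} = -2 - 2 w$ ($h{\left(w \right)} = \left(w - -1\right) \left(3 - 5\right) = \left(w + 1\right) \left(-2\right) = \left(1 + w\right) \left(-2\right) = -2 - 2 w$)
$h{\left(0 \right)} \left(-4\right) \left(2 + 3\right)^{2} = \left(-2 - 0\right) \left(-4\right) \left(2 + 3\right)^{2} = \left(-2 + 0\right) \left(-4\right) 5^{2} = \left(-2\right) \left(-4\right) 25 = 8 \cdot 25 = 200$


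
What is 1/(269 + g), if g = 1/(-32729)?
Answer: 32729/8804100 ≈ 0.0037175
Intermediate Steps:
g = -1/32729 ≈ -3.0554e-5
1/(269 + g) = 1/(269 - 1/32729) = 1/(8804100/32729) = 32729/8804100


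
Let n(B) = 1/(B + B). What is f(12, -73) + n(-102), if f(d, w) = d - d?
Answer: -1/204 ≈ -0.0049020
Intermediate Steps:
n(B) = 1/(2*B)
f(d, w) = 0
f(12, -73) + n(-102) = 0 + (½)/(-102) = 0 + (½)*(-1/102) = 0 - 1/204 = -1/204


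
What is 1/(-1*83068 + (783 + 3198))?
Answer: -1/79087 ≈ -1.2644e-5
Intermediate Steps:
1/(-1*83068 + (783 + 3198)) = 1/(-83068 + 3981) = 1/(-79087) = -1/79087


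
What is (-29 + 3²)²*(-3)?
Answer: -1200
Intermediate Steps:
(-29 + 3²)²*(-3) = (-29 + 9)²*(-3) = (-20)²*(-3) = 400*(-3) = -1200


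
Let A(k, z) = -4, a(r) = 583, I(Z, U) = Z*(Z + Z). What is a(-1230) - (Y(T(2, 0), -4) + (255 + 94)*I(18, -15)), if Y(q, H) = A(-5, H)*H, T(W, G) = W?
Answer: -225585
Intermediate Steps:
I(Z, U) = 2*Z**2 (I(Z, U) = Z*(2*Z) = 2*Z**2)
Y(q, H) = -4*H
a(-1230) - (Y(T(2, 0), -4) + (255 + 94)*I(18, -15)) = 583 - (-4*(-4) + (255 + 94)*(2*18**2)) = 583 - (16 + 349*(2*324)) = 583 - (16 + 349*648) = 583 - (16 + 226152) = 583 - 1*226168 = 583 - 226168 = -225585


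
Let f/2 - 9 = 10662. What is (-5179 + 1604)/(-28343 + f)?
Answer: 3575/7001 ≈ 0.51064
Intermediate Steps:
f = 21342 (f = 18 + 2*10662 = 18 + 21324 = 21342)
(-5179 + 1604)/(-28343 + f) = (-5179 + 1604)/(-28343 + 21342) = -3575/(-7001) = -3575*(-1/7001) = 3575/7001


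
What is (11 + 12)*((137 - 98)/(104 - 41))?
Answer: 299/21 ≈ 14.238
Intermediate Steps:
(11 + 12)*((137 - 98)/(104 - 41)) = 23*(39/63) = 23*(39*(1/63)) = 23*(13/21) = 299/21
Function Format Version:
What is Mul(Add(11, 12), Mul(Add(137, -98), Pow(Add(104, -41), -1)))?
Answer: Rational(299, 21) ≈ 14.238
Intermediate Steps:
Mul(Add(11, 12), Mul(Add(137, -98), Pow(Add(104, -41), -1))) = Mul(23, Mul(39, Pow(63, -1))) = Mul(23, Mul(39, Rational(1, 63))) = Mul(23, Rational(13, 21)) = Rational(299, 21)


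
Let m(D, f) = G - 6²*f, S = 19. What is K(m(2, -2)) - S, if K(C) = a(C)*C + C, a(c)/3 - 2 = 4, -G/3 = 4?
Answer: 1121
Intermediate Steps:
G = -12 (G = -3*4 = -12)
m(D, f) = -12 - 36*f (m(D, f) = -12 - 6²*f = -12 - 36*f)
a(c) = 18 (a(c) = 6 + 3*4 = 6 + 12 = 18)
K(C) = 19*C (K(C) = 18*C + C = 19*C)
K(m(2, -2)) - S = 19*(-12 - 36*(-2)) - 1*19 = 19*(-12 + 72) - 19 = 19*60 - 19 = 1140 - 19 = 1121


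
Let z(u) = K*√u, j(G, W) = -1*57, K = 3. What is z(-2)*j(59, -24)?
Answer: -171*I*√2 ≈ -241.83*I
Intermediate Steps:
j(G, W) = -57
z(u) = 3*√u
z(-2)*j(59, -24) = (3*√(-2))*(-57) = (3*(I*√2))*(-57) = (3*I*√2)*(-57) = -171*I*√2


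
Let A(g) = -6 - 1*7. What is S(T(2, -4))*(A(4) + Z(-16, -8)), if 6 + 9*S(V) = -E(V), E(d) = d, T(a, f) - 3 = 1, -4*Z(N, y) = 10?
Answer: 155/9 ≈ 17.222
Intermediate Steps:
Z(N, y) = -5/2 (Z(N, y) = -¼*10 = -5/2)
A(g) = -13 (A(g) = -6 - 7 = -13)
T(a, f) = 4 (T(a, f) = 3 + 1 = 4)
S(V) = -⅔ - V/9 (S(V) = -⅔ + (-V)/9 = -⅔ - V/9)
S(T(2, -4))*(A(4) + Z(-16, -8)) = (-⅔ - ⅑*4)*(-13 - 5/2) = (-⅔ - 4/9)*(-31/2) = -10/9*(-31/2) = 155/9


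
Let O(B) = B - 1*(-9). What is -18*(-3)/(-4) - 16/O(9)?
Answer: -259/18 ≈ -14.389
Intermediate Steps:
O(B) = 9 + B (O(B) = B + 9 = 9 + B)
-18*(-3)/(-4) - 16/O(9) = -18*(-3)/(-4) - 16/(9 + 9) = 54*(-1/4) - 16/18 = -27/2 - 16*1/18 = -27/2 - 8/9 = -259/18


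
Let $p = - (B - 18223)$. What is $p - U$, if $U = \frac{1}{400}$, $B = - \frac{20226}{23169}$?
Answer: $\frac{56297180677}{3089200} \approx 18224.0$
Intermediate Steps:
$B = - \frac{6742}{7723}$ ($B = \left(-20226\right) \frac{1}{23169} = - \frac{6742}{7723} \approx -0.87298$)
$p = \frac{140742971}{7723}$ ($p = - (- \frac{6742}{7723} - 18223) = \left(-1\right) \left(- \frac{140742971}{7723}\right) = \frac{140742971}{7723} \approx 18224.0$)
$U = \frac{1}{400} \approx 0.0025$
$p - U = \frac{140742971}{7723} - \frac{1}{400} = \frac{56297180677}{3089200}$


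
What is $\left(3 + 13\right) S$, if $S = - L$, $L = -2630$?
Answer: $42080$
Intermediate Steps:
$S = 2630$ ($S = \left(-1\right) \left(-2630\right) = 2630$)
$\left(3 + 13\right) S = \left(3 + 13\right) 2630 = 16 \cdot 2630 = 42080$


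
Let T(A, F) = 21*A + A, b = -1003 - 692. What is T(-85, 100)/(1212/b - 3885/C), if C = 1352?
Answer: 7638800/14659 ≈ 521.10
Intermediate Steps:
b = -1695
T(A, F) = 22*A
T(-85, 100)/(1212/b - 3885/C) = (22*(-85))/(1212/(-1695) - 3885/1352) = -1870/(1212*(-1/1695) - 3885*1/1352) = -1870/(-404/565 - 3885/1352) = -1870/(-2741233/763880) = -1870*(-763880/2741233) = 7638800/14659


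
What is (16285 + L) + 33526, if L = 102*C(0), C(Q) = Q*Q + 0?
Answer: 49811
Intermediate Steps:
C(Q) = Q² (C(Q) = Q² + 0 = Q²)
L = 0 (L = 102*0² = 102*0 = 0)
(16285 + L) + 33526 = (16285 + 0) + 33526 = 16285 + 33526 = 49811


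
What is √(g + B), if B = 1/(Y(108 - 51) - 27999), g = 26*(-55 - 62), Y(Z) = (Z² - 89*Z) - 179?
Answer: I*√2738165082170/30002 ≈ 55.154*I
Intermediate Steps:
Y(Z) = -179 + Z² - 89*Z
g = -3042 (g = 26*(-117) = -3042)
B = -1/30002 (B = 1/((-179 + (108 - 51)² - 89*(108 - 51)) - 27999) = 1/((-179 + 57² - 89*57) - 27999) = 1/((-179 + 3249 - 5073) - 27999) = 1/(-2003 - 27999) = 1/(-30002) = -1/30002 ≈ -3.3331e-5)
√(g + B) = √(-3042 - 1/30002) = √(-91266085/30002) = I*√2738165082170/30002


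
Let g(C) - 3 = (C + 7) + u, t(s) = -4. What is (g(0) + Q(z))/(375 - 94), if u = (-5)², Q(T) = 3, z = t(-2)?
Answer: 38/281 ≈ 0.13523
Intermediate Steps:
z = -4
u = 25
g(C) = 35 + C (g(C) = 3 + ((C + 7) + 25) = 3 + ((7 + C) + 25) = 3 + (32 + C) = 35 + C)
(g(0) + Q(z))/(375 - 94) = ((35 + 0) + 3)/(375 - 94) = (35 + 3)/281 = 38*(1/281) = 38/281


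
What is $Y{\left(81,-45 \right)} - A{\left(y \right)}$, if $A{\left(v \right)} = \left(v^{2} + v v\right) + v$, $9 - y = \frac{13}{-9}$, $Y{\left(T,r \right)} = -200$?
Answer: $- \frac{34718}{81} \approx -428.62$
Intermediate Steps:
$y = \frac{94}{9}$ ($y = 9 - \frac{13}{-9} = 9 - 13 \left(- \frac{1}{9}\right) = 9 - - \frac{13}{9} = 9 + \frac{13}{9} = \frac{94}{9} \approx 10.444$)
$A{\left(v \right)} = v + 2 v^{2}$ ($A{\left(v \right)} = \left(v^{2} + v^{2}\right) + v = 2 v^{2} + v = v + 2 v^{2}$)
$Y{\left(81,-45 \right)} - A{\left(y \right)} = -200 - \frac{94 \left(1 + 2 \cdot \frac{94}{9}\right)}{9} = -200 - \frac{94 \left(1 + \frac{188}{9}\right)}{9} = -200 - \frac{94}{9} \cdot \frac{197}{9} = -200 - \frac{18518}{81} = - \frac{34718}{81}$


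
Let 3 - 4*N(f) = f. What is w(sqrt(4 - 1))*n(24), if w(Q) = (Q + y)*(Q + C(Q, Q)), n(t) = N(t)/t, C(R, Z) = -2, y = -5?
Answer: -91/32 + 49*sqrt(3)/32 ≈ -0.19155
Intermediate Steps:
N(f) = 3/4 - f/4
n(t) = (3/4 - t/4)/t
w(Q) = (-5 + Q)*(-2 + Q) (w(Q) = (Q - 5)*(Q - 2) = (-5 + Q)*(-2 + Q))
w(sqrt(4 - 1))*n(24) = (10 + (sqrt(4 - 1))**2 - 7*sqrt(4 - 1))*((1/4)*(3 - 1*24)/24) = (10 + (sqrt(3))**2 - 7*sqrt(3))*((1/4)*(1/24)*(3 - 24)) = (10 + 3 - 7*sqrt(3))*((1/4)*(1/24)*(-21)) = (13 - 7*sqrt(3))*(-7/32) = -91/32 + 49*sqrt(3)/32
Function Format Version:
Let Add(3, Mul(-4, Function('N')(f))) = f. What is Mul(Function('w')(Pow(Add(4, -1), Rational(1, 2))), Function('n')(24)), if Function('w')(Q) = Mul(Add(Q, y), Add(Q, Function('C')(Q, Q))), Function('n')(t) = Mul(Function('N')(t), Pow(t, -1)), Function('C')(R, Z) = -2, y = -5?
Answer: Add(Rational(-91, 32), Mul(Rational(49, 32), Pow(3, Rational(1, 2)))) ≈ -0.19155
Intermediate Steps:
Function('N')(f) = Add(Rational(3, 4), Mul(Rational(-1, 4), f))
Function('n')(t) = Mul(Pow(t, -1), Add(Rational(3, 4), Mul(Rational(-1, 4), t))) (Function('n')(t) = Mul(Add(Rational(3, 4), Mul(Rational(-1, 4), t)), Pow(t, -1)) = Mul(Pow(t, -1), Add(Rational(3, 4), Mul(Rational(-1, 4), t))))
Function('w')(Q) = Mul(Add(-5, Q), Add(-2, Q)) (Function('w')(Q) = Mul(Add(Q, -5), Add(Q, -2)) = Mul(Add(-5, Q), Add(-2, Q)))
Mul(Function('w')(Pow(Add(4, -1), Rational(1, 2))), Function('n')(24)) = Mul(Add(10, Pow(Pow(Add(4, -1), Rational(1, 2)), 2), Mul(-7, Pow(Add(4, -1), Rational(1, 2)))), Mul(Rational(1, 4), Pow(24, -1), Add(3, Mul(-1, 24)))) = Mul(Add(10, Pow(Pow(3, Rational(1, 2)), 2), Mul(-7, Pow(3, Rational(1, 2)))), Mul(Rational(1, 4), Rational(1, 24), Add(3, -24))) = Mul(Add(10, 3, Mul(-7, Pow(3, Rational(1, 2)))), Mul(Rational(1, 4), Rational(1, 24), -21)) = Mul(Add(13, Mul(-7, Pow(3, Rational(1, 2)))), Rational(-7, 32)) = Add(Rational(-91, 32), Mul(Rational(49, 32), Pow(3, Rational(1, 2))))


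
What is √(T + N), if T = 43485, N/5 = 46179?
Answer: 2*√68595 ≈ 523.81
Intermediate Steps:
N = 230895 (N = 5*46179 = 230895)
√(T + N) = √(43485 + 230895) = √274380 = 2*√68595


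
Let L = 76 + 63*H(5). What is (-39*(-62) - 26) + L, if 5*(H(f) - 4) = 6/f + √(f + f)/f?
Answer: 68378/25 + 63*√10/25 ≈ 2743.1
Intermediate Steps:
H(f) = 4 + 6/(5*f) + √2/(5*√f) (H(f) = 4 + (6/f + √(f + f)/f)/5 = 4 + (6/f + √(2*f)/f)/5 = 4 + (6/f + (√2*√f)/f)/5 = 4 + (6/f + √2/√f)/5 = 4 + (6/(5*f) + √2/(5*√f)) = 4 + 6/(5*f) + √2/(5*√f))
L = 8578/25 + 63*√10/25 (L = 76 + 63*(4 + (6/5)/5 + √2/(5*√5)) = 76 + 63*(4 + (6/5)*(⅕) + √2*(√5/5)/5) = 76 + 63*(4 + 6/25 + √10/25) = 76 + 63*(106/25 + √10/25) = 76 + (6678/25 + 63*√10/25) = 8578/25 + 63*√10/25 ≈ 351.09)
(-39*(-62) - 26) + L = (-39*(-62) - 26) + (8578/25 + 63*√10/25) = (2418 - 26) + (8578/25 + 63*√10/25) = 2392 + (8578/25 + 63*√10/25) = 68378/25 + 63*√10/25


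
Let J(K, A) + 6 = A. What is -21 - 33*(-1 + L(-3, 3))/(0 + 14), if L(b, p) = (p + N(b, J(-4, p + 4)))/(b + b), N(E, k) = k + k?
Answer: -467/28 ≈ -16.679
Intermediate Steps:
J(K, A) = -6 + A
N(E, k) = 2*k
L(b, p) = (-4 + 3*p)/(2*b) (L(b, p) = (p + 2*(-6 + (p + 4)))/(b + b) = (p + 2*(-6 + (4 + p)))/((2*b)) = (p + 2*(-2 + p))*(1/(2*b)) = (p + (-4 + 2*p))*(1/(2*b)) = (-4 + 3*p)*(1/(2*b)) = (-4 + 3*p)/(2*b))
-21 - 33*(-1 + L(-3, 3))/(0 + 14) = -21 - 33*(-1 + (½)*(-4 + 3*3)/(-3))/(0 + 14) = -21 - 33*(-1 + (½)*(-⅓)*(-4 + 9))/14 = -21 - 33*(-1 + (½)*(-⅓)*5)/14 = -21 - 33*(-1 - ⅚)/14 = -21 - (-121)/(2*14) = -21 - 33*(-11/84) = -21 + 121/28 = -467/28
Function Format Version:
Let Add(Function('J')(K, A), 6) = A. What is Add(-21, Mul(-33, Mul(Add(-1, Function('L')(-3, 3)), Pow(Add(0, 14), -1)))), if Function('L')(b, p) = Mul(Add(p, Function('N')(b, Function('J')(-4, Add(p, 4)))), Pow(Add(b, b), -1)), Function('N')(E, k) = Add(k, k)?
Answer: Rational(-467, 28) ≈ -16.679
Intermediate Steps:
Function('J')(K, A) = Add(-6, A)
Function('N')(E, k) = Mul(2, k)
Function('L')(b, p) = Mul(Rational(1, 2), Pow(b, -1), Add(-4, Mul(3, p))) (Function('L')(b, p) = Mul(Add(p, Mul(2, Add(-6, Add(p, 4)))), Pow(Add(b, b), -1)) = Mul(Add(p, Mul(2, Add(-6, Add(4, p)))), Pow(Mul(2, b), -1)) = Mul(Add(p, Mul(2, Add(-2, p))), Mul(Rational(1, 2), Pow(b, -1))) = Mul(Add(p, Add(-4, Mul(2, p))), Mul(Rational(1, 2), Pow(b, -1))) = Mul(Add(-4, Mul(3, p)), Mul(Rational(1, 2), Pow(b, -1))) = Mul(Rational(1, 2), Pow(b, -1), Add(-4, Mul(3, p))))
Add(-21, Mul(-33, Mul(Add(-1, Function('L')(-3, 3)), Pow(Add(0, 14), -1)))) = Add(-21, Mul(-33, Mul(Add(-1, Mul(Rational(1, 2), Pow(-3, -1), Add(-4, Mul(3, 3)))), Pow(Add(0, 14), -1)))) = Add(-21, Mul(-33, Mul(Add(-1, Mul(Rational(1, 2), Rational(-1, 3), Add(-4, 9))), Pow(14, -1)))) = Add(-21, Mul(-33, Mul(Add(-1, Mul(Rational(1, 2), Rational(-1, 3), 5)), Rational(1, 14)))) = Add(-21, Mul(-33, Mul(Add(-1, Rational(-5, 6)), Rational(1, 14)))) = Add(-21, Mul(-33, Mul(Rational(-11, 6), Rational(1, 14)))) = Add(-21, Mul(-33, Rational(-11, 84))) = Add(-21, Rational(121, 28)) = Rational(-467, 28)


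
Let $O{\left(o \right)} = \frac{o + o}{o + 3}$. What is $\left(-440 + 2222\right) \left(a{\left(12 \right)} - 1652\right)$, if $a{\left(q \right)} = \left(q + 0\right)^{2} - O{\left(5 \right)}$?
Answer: $- \frac{5378967}{2} \approx -2.6895 \cdot 10^{6}$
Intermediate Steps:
$O{\left(o \right)} = \frac{2 o}{3 + o}$
$a{\left(q \right)} = - \frac{5}{4} + q^{2}$ ($a{\left(q \right)} = \left(q + 0\right)^{2} - 2 \cdot 5 \frac{1}{3 + 5} = q^{2} - 2 \cdot 5 \cdot \frac{1}{8} = q^{2} - \frac{5}{4} = - \frac{5}{4} + q^{2}$)
$\left(-440 + 2222\right) \left(a{\left(12 \right)} - 1652\right) = \left(-440 + 2222\right) \left(\left(- \frac{5}{4} + 12^{2}\right) - 1652\right) = 1782 \left(\left(- \frac{5}{4} + 144\right) - 1652\right) = 1782 \left(\frac{571}{4} - 1652\right) = 1782 \left(- \frac{6037}{4}\right) = - \frac{5378967}{2}$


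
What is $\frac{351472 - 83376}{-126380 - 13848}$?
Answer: $- \frac{67024}{35057} \approx -1.9119$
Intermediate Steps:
$\frac{351472 - 83376}{-126380 - 13848} = \frac{268096}{-140228} = 268096 \left(- \frac{1}{140228}\right) = - \frac{67024}{35057}$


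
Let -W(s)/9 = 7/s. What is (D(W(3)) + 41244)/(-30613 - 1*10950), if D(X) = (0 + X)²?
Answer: -41685/41563 ≈ -1.0029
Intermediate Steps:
W(s) = -63/s
D(X) = X²
(D(W(3)) + 41244)/(-30613 - 1*10950) = ((-63/3)² + 41244)/(-30613 - 1*10950) = ((-63*⅓)² + 41244)/(-30613 - 10950) = ((-21)² + 41244)/(-41563) = (441 + 41244)*(-1/41563) = 41685*(-1/41563) = -41685/41563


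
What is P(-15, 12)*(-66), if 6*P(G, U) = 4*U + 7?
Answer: -605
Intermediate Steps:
P(G, U) = 7/6 + 2*U/3 (P(G, U) = (4*U + 7)/6 = (7 + 4*U)/6 = 7/6 + 2*U/3)
P(-15, 12)*(-66) = (7/6 + (⅔)*12)*(-66) = (7/6 + 8)*(-66) = (55/6)*(-66) = -605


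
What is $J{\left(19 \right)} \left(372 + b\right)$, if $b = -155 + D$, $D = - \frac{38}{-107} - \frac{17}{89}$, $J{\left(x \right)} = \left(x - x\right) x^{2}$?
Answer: $0$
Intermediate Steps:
$J{\left(x \right)} = 0$ ($J{\left(x \right)} = 0 x^{2} = 0$)
$D = \frac{1563}{9523}$ ($D = \left(-38\right) \left(- \frac{1}{107}\right) - \frac{17}{89} = \frac{38}{107} - \frac{17}{89} = \frac{1563}{9523} \approx 0.16413$)
$b = - \frac{1474502}{9523}$ ($b = -155 + \frac{1563}{9523} = - \frac{1474502}{9523} \approx -154.84$)
$J{\left(19 \right)} \left(372 + b\right) = 0 \left(372 - \frac{1474502}{9523}\right) = 0 \cdot \frac{2068054}{9523} = 0$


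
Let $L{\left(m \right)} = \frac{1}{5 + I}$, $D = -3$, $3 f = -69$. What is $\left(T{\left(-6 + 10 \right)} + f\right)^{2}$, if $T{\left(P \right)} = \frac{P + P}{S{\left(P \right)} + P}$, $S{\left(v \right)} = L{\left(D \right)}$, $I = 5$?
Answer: $\frac{744769}{1681} \approx 443.05$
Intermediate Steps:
$f = -23$ ($f = \frac{1}{3} \left(-69\right) = -23$)
$L{\left(m \right)} = \frac{1}{10}$ ($L{\left(m \right)} = \frac{1}{5 + 5} = \frac{1}{10}$)
$S{\left(v \right)} = \frac{1}{10}$
$T{\left(P \right)} = \frac{2 P}{\frac{1}{10} + P}$ ($T{\left(P \right)} = \frac{P + P}{\frac{1}{10} + P} = \frac{2 P}{\frac{1}{10} + P}$)
$\left(T{\left(-6 + 10 \right)} + f\right)^{2} = \left(\frac{20 \left(-6 + 10\right)}{1 + 10 \left(-6 + 10\right)} - 23\right)^{2} = \left(20 \cdot 4 \frac{1}{1 + 10 \cdot 4} - 23\right)^{2} = \left(20 \cdot 4 \frac{1}{1 + 40} - 23\right)^{2} = \left(20 \cdot 4 \cdot \frac{1}{41} - 23\right)^{2} = \left(\frac{80}{41} - 23\right)^{2} = \left(- \frac{863}{41}\right)^{2} = \frac{744769}{1681}$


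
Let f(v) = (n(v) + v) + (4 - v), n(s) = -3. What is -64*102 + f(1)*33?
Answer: -6495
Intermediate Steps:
f(v) = 1 (f(v) = (-3 + v) + (4 - v) = 1)
-64*102 + f(1)*33 = -64*102 + 1*33 = -6528 + 33 = -6495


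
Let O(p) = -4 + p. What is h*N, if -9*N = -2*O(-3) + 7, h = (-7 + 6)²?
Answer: -7/3 ≈ -2.3333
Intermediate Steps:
h = 1 (h = (-1)² = 1)
N = -7/3 (N = -(-2*(-4 - 3) + 7)/9 = -(-2*(-7) + 7)/9 = -(14 + 7)/9 = -⅑*21 = -7/3 ≈ -2.3333)
h*N = 1*(-7/3) = -7/3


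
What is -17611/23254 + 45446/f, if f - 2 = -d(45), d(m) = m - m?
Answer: 48034821/2114 ≈ 22722.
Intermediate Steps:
d(m) = 0
f = 2 (f = 2 - 1*0 = 2 + 0 = 2)
-17611/23254 + 45446/f = -17611/23254 + 45446/2 = -17611*1/23254 + 45446*(½) = -1601/2114 + 22723 = 48034821/2114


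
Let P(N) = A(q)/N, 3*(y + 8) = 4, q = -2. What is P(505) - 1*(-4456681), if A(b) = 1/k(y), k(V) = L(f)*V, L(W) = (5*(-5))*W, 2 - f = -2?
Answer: 4501247810003/1010000 ≈ 4.4567e+6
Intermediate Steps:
f = 4 (f = 2 - 1*(-2) = 2 + 2 = 4)
L(W) = -25*W
y = -20/3 (y = -8 + (⅓)*4 = -8 + 4/3 = -20/3 ≈ -6.6667)
k(V) = -100*V (k(V) = (-25*4)*V = -100*V)
A(b) = 3/2000 (A(b) = 1/(-100*(-20/3)) = 1/(2000/3) = 3/2000)
P(N) = 3/(2000*N)
P(505) - 1*(-4456681) = (3/2000)/505 - 1*(-4456681) = (3/2000)*(1/505) + 4456681 = 3/1010000 + 4456681 = 4501247810003/1010000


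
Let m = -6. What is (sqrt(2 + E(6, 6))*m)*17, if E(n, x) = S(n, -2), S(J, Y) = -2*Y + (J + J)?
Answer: -306*sqrt(2) ≈ -432.75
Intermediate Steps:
S(J, Y) = -2*Y + 2*J
E(n, x) = 4 + 2*n (E(n, x) = -2*(-2) + 2*n = 4 + 2*n)
(sqrt(2 + E(6, 6))*m)*17 = (sqrt(2 + (4 + 2*6))*(-6))*17 = (sqrt(2 + (4 + 12))*(-6))*17 = (sqrt(2 + 16)*(-6))*17 = (sqrt(18)*(-6))*17 = ((3*sqrt(2))*(-6))*17 = -18*sqrt(2)*17 = -306*sqrt(2)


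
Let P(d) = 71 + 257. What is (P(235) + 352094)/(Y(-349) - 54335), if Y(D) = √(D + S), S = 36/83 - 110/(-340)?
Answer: -18012684307380/2777123213897 - 117474*I*√2773295102/2777123213897 ≈ -6.4861 - 0.0022276*I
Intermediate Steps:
S = 2137/2822 (S = 36*(1/83) - 110*(-1/340) = 36/83 + 11/34 = 2137/2822 ≈ 0.75726)
Y(D) = √(2137/2822 + D) (Y(D) = √(D + 2137/2822) = √(2137/2822 + D))
P(d) = 328
(P(235) + 352094)/(Y(-349) - 54335) = (328 + 352094)/(√(6030614 + 7963684*(-349))/2822 - 54335) = 352422/(√(6030614 - 2779325716)/2822 - 54335) = 352422/(√(-2773295102)/2822 - 54335) = 352422/((I*√2773295102)/2822 - 54335) = 352422/(I*√2773295102/2822 - 54335) = 352422/(-54335 + I*√2773295102/2822)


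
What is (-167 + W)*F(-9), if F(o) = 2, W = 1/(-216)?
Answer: -36073/108 ≈ -334.01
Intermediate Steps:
W = -1/216 ≈ -0.0046296
(-167 + W)*F(-9) = (-167 - 1/216)*2 = -36073/216*2 = -36073/108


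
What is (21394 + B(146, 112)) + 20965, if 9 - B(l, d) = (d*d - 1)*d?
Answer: -1362448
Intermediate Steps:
B(l, d) = 9 - d*(-1 + d**2) (B(l, d) = 9 - (d*d - 1)*d = 9 - (d**2 - 1)*d = 9 - (-1 + d**2)*d = 9 - d*(-1 + d**2))
(21394 + B(146, 112)) + 20965 = (21394 + (9 + 112 - 1*112**3)) + 20965 = (21394 + (9 + 112 - 1*1404928)) + 20965 = (21394 + (9 + 112 - 1404928)) + 20965 = (21394 - 1404807) + 20965 = -1383413 + 20965 = -1362448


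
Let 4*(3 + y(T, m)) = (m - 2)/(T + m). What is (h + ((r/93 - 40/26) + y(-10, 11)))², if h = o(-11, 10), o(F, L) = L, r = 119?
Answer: 1890597361/23386896 ≈ 80.840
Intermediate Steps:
y(T, m) = -3 + (-2 + m)/(4*(T + m)) (y(T, m) = -3 + ((m - 2)/(T + m))/4 = -3 + ((-2 + m)/(T + m))/4 = -3 + (-2 + m)/(4*(T + m)))
h = 10
(h + ((r/93 - 40/26) + y(-10, 11)))² = (10 + ((119/93 - 40/26) + (-2 - 12*(-10) - 11*11)/(4*(-10 + 11))))² = (10 + ((119*(1/93) - 40*1/26) + (¼)*(-2 + 120 - 121)/1))² = (10 + ((119/93 - 20/13) + (¼)*1*(-3)))² = (10 + (-313/1209 - ¾))² = (10 - 4879/4836)² = (43481/4836)² = 1890597361/23386896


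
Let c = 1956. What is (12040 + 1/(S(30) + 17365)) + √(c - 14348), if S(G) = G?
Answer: 209435801/17395 + 2*I*√3098 ≈ 12040.0 + 111.32*I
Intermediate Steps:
(12040 + 1/(S(30) + 17365)) + √(c - 14348) = (12040 + 1/(30 + 17365)) + √(1956 - 14348) = (12040 + 1/17395) + √(-12392) = (12040 + 1/17395) + 2*I*√3098 = 209435801/17395 + 2*I*√3098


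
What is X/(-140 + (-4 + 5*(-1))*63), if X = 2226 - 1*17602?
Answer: 15376/707 ≈ 21.748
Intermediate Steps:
X = -15376 (X = 2226 - 17602 = -15376)
X/(-140 + (-4 + 5*(-1))*63) = -15376/(-140 + (-4 + 5*(-1))*63) = -15376/(-140 + (-4 - 5)*63) = -15376/(-140 - 9*63) = -15376/(-140 - 567) = -15376/(-707) = -15376*(-1/707) = 15376/707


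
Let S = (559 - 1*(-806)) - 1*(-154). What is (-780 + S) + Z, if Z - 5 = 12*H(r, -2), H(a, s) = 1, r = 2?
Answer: 756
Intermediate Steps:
Z = 17 (Z = 5 + 12*1 = 5 + 12 = 17)
S = 1519 (S = (559 + 806) + 154 = 1365 + 154 = 1519)
(-780 + S) + Z = (-780 + 1519) + 17 = 739 + 17 = 756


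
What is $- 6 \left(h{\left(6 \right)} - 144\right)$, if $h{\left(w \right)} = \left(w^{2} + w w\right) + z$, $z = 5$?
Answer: $402$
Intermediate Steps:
$h{\left(w \right)} = 5 + 2 w^{2}$ ($h{\left(w \right)} = \left(w^{2} + w w\right) + 5 = \left(w^{2} + w^{2}\right) + 5 = 2 w^{2} + 5 = 5 + 2 w^{2}$)
$- 6 \left(h{\left(6 \right)} - 144\right) = - 6 \left(\left(5 + 2 \cdot 6^{2}\right) - 144\right) = - 6 \left(\left(5 + 2 \cdot 36\right) - 144\right) = - 6 \left(\left(5 + 72\right) - 144\right) = - 6 \left(77 - 144\right) = \left(-6\right) \left(-67\right) = 402$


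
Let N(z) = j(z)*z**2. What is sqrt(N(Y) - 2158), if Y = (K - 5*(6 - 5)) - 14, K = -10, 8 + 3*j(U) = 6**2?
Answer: sqrt(51222)/3 ≈ 75.441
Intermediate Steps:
j(U) = 28/3 (j(U) = -8/3 + (1/3)*6**2 = -8/3 + (1/3)*36 = -8/3 + 12 = 28/3)
Y = -29 (Y = (-10 - 5*(6 - 5)) - 14 = (-10 - 5*1) - 14 = (-10 - 5) - 14 = -15 - 14 = -29)
N(z) = 28*z**2/3
sqrt(N(Y) - 2158) = sqrt((28/3)*(-29)**2 - 2158) = sqrt((28/3)*841 - 2158) = sqrt(23548/3 - 2158) = sqrt(17074/3) = sqrt(51222)/3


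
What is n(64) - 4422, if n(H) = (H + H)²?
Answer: 11962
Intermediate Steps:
n(H) = 4*H² (n(H) = (2*H)² = 4*H²)
n(64) - 4422 = 4*64² - 4422 = 4*4096 - 4422 = 16384 - 4422 = 11962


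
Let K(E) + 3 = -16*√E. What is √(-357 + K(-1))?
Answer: 2*√(-90 - 4*I) ≈ 0.42153 - 18.978*I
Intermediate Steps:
K(E) = -3 - 16*√E
√(-357 + K(-1)) = √(-357 + (-3 - 16*I)) = √(-360 - 16*I)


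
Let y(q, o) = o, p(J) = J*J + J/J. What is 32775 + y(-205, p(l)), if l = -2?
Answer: 32780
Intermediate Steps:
p(J) = 1 + J² (p(J) = J² + 1 = 1 + J²)
32775 + y(-205, p(l)) = 32775 + (1 + (-2)²) = 32775 + (1 + 4) = 32775 + 5 = 32780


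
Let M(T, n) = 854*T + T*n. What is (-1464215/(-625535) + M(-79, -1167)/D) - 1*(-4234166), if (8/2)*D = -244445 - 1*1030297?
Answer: 337630772264925877/79739573697 ≈ 4.2342e+6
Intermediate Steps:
D = -637371/2 (D = (-244445 - 1*1030297)/4 = (-244445 - 1030297)/4 = (1/4)*(-1274742) = -637371/2 ≈ -3.1869e+5)
(-1464215/(-625535) + M(-79, -1167)/D) - 1*(-4234166) = (-1464215/(-625535) + (-79*(854 - 1167))/(-637371/2)) - 1*(-4234166) = (-1464215*(-1/625535) - 79*(-313)*(-2/637371)) + 4234166 = (292843/125107 + 24727*(-2/637371)) + 4234166 = (292843/125107 - 49454/637371) + 4234166 = 180462594175/79739573697 + 4234166 = 337630772264925877/79739573697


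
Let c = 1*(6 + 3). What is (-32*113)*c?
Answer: -32544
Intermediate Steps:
c = 9 (c = 1*9 = 9)
(-32*113)*c = -32*113*9 = -3616*9 = -32544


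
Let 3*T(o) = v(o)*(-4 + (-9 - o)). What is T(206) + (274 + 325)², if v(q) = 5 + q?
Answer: 343398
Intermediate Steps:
T(o) = (-13 - o)*(5 + o)/3 (T(o) = ((5 + o)*(-4 + (-9 - o)))/3 = ((5 + o)*(-13 - o))/3 = ((-13 - o)*(5 + o))/3 = (-13 - o)*(5 + o)/3)
T(206) + (274 + 325)² = -(5 + 206)*(13 + 206)/3 + (274 + 325)² = -⅓*211*219 + 599² = -15403 + 358801 = 343398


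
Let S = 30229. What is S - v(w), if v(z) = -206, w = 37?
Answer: 30435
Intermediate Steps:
S - v(w) = 30229 - 1*(-206) = 30229 + 206 = 30435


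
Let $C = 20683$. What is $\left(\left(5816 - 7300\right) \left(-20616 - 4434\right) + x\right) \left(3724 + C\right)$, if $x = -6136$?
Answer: $907160938048$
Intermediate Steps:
$\left(\left(5816 - 7300\right) \left(-20616 - 4434\right) + x\right) \left(3724 + C\right) = \left(\left(5816 - 7300\right) \left(-20616 - 4434\right) - 6136\right) \left(3724 + 20683\right) = \left(\left(-1484\right) \left(-25050\right) - 6136\right) 24407 = \left(37174200 - 6136\right) 24407 = 37168064 \cdot 24407 = 907160938048$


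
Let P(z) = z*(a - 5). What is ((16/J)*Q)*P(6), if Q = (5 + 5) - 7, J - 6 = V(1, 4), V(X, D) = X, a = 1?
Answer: -1152/7 ≈ -164.57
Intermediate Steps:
P(z) = -4*z (P(z) = z*(1 - 5) = z*(-4) = -4*z)
J = 7 (J = 6 + 1 = 7)
Q = 3 (Q = 10 - 7 = 3)
((16/J)*Q)*P(6) = ((16/7)*3)*(-4*6) = ((16*(1/7))*3)*(-24) = ((16/7)*3)*(-24) = (48/7)*(-24) = -1152/7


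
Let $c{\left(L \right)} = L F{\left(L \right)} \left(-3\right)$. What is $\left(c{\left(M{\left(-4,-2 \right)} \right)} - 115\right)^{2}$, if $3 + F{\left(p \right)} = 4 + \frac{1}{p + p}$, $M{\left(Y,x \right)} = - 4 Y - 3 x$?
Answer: $\frac{133225}{4} \approx 33306.0$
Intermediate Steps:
$F{\left(p \right)} = 1 + \frac{1}{2 p}$ ($F{\left(p \right)} = -3 + \left(4 + \frac{1}{p + p}\right) = -3 + \left(4 + \frac{1}{2 p}\right) = 1 + \frac{1}{2 p}$)
$c{\left(L \right)} = - \frac{3}{2} - 3 L$ ($c{\left(L \right)} = L \frac{\frac{1}{2} + L}{L} \left(-3\right) = \left(\frac{1}{2} + L\right) \left(-3\right) = - \frac{3}{2} - 3 L$)
$\left(c{\left(M{\left(-4,-2 \right)} \right)} - 115\right)^{2} = \left(\left(- \frac{3}{2} - 3 \left(\left(-4\right) \left(-4\right) - -6\right)\right) - 115\right)^{2} = \left(\left(- \frac{3}{2} - 3 \left(16 + 6\right)\right) - 115\right)^{2} = \left(\left(- \frac{3}{2} - 66\right) - 115\right)^{2} = \left(- \frac{135}{2} - 115\right)^{2} = \left(- \frac{365}{2}\right)^{2} = \frac{133225}{4}$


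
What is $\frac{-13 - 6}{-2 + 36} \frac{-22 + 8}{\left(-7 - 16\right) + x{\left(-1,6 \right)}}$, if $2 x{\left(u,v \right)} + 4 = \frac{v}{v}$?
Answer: $- \frac{38}{119} \approx -0.31933$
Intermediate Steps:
$x{\left(u,v \right)} = - \frac{3}{2}$ ($x{\left(u,v \right)} = -2 + \frac{v \frac{1}{v}}{2} = -2 + \frac{1}{2} \cdot 1 = -2 + \frac{1}{2} = - \frac{3}{2}$)
$\frac{-13 - 6}{-2 + 36} \frac{-22 + 8}{\left(-7 - 16\right) + x{\left(-1,6 \right)}} = \frac{-13 - 6}{-2 + 36} \frac{-22 + 8}{\left(-7 - 16\right) - \frac{3}{2}} = - \frac{19}{34} \left(- \frac{14}{-23 - \frac{3}{2}}\right) = \left(-19\right) \frac{1}{34} \left(- \frac{14}{- \frac{49}{2}}\right) = - \frac{19 \left(\left(-14\right) \left(- \frac{2}{49}\right)\right)}{34} = \left(- \frac{19}{34}\right) \frac{4}{7} = - \frac{38}{119}$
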